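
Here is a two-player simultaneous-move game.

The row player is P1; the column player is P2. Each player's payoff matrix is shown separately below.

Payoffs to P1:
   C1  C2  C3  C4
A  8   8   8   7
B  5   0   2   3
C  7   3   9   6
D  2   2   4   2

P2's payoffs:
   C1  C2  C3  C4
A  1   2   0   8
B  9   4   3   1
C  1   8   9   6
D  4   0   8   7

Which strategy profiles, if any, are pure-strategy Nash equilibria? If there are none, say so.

Pure-strategy Nash equilibria: (A, C4), (C, C3)

Check each profile: it is a Nash equilibrium iff no player can strictly gain by switching unilaterally.
(A, C1): P2 can switch to C2 (1 → 2). Not NE.
(A, C2): P2 can switch to C4 (2 → 8). Not NE.
(A, C3): P1 can switch to C (8 → 9). Not NE.
(A, C4): P1 gets 7, best alternative 6; P2 gets 8, best alternative 2. No profitable deviation — NE.
(B, C1): P1 can switch to A (5 → 8). Not NE.
(B, C2): P1 can switch to A (0 → 8). Not NE.
(B, C3): P1 can switch to A (2 → 8). Not NE.
(B, C4): P1 can switch to A (3 → 7). Not NE.
(C, C1): P1 can switch to A (7 → 8). Not NE.
(C, C3): P1 gets 9, best alternative 8; P2 gets 9, best alternative 8. No profitable deviation — NE.
(The remaining 6 profiles each have a profitable deviation by the same check.)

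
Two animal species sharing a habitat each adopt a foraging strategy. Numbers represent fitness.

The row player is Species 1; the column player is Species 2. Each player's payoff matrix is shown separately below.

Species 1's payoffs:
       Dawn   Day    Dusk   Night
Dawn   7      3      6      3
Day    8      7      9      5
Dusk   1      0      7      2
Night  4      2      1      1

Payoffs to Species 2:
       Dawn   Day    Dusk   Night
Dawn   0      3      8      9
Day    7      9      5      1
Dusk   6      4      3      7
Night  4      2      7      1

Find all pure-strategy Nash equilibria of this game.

(Day, Day)

For each strategy profile, look for a profitable unilateral deviation.
(Dawn, Dawn): Species 1 can switch to Day (7 → 8). Not NE.
(Dawn, Day): Species 1 can switch to Day (3 → 7). Not NE.
(Dawn, Dusk): Species 1 can switch to Day (6 → 9). Not NE.
(Dawn, Night): Species 1 can switch to Day (3 → 5). Not NE.
(Day, Dawn): Species 2 can switch to Day (7 → 9). Not NE.
(Day, Day): Species 1 gets 7, best alternative 3; Species 2 gets 9, best alternative 7. No profitable deviation — NE.
(Day, Dusk): Species 2 can switch to Dawn (5 → 7). Not NE.
(Day, Night): Species 2 can switch to Dawn (1 → 7). Not NE.
(Dusk, Dawn): Species 1 can switch to Dawn (1 → 7). Not NE.
(Dusk, Day): Species 1 can switch to Dawn (0 → 3). Not NE.
(Dusk, Dusk): Species 1 can switch to Day (7 → 9). Not NE.
(The remaining 5 profiles each have a profitable deviation by the same check.)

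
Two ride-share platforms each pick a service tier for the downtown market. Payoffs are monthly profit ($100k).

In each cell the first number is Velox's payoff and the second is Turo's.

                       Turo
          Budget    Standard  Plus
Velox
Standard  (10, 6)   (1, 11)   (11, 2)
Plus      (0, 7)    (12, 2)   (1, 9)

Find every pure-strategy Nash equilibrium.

No pure-strategy Nash equilibrium.

Velox against Budget: payoffs 10, 0 → best response Standard.
Velox against Standard: payoffs 1, 12 → best response Plus.
Velox against Plus: payoffs 11, 1 → best response Standard.
Turo against Standard: payoffs 6, 11, 2 → best response Standard.
Turo against Plus: payoffs 7, 2, 9 → best response Plus.
No profile is a mutual best response for all players.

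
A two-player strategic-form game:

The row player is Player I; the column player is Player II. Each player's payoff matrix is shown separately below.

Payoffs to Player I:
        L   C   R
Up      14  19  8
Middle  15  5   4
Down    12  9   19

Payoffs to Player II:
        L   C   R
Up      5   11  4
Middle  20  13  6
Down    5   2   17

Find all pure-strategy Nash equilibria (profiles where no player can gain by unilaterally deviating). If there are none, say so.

Pure-strategy Nash equilibria: (Up, C) and (Middle, L) and (Down, R)

(Up, L): Player I can switch to Middle (14 → 15). Not NE.
(Up, C): Player I gets 19, best alternative 9; Player II gets 11, best alternative 5. No profitable deviation — NE.
(Up, R): Player I can switch to Down (8 → 19). Not NE.
(Middle, L): Player I gets 15, best alternative 14; Player II gets 20, best alternative 13. No profitable deviation — NE.
(Middle, C): Player I can switch to Up (5 → 19). Not NE.
(Middle, R): Player I can switch to Up (4 → 8). Not NE.
(Down, L): Player I can switch to Up (12 → 14). Not NE.
(Down, C): Player I can switch to Up (9 → 19). Not NE.
(Down, R): Player I gets 19, best alternative 8; Player II gets 17, best alternative 5. No profitable deviation — NE.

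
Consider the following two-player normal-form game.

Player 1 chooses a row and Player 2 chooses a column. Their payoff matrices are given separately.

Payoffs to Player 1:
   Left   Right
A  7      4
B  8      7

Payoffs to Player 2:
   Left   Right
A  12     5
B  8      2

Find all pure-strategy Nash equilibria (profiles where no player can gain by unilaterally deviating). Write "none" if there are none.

(A, Left): Player 1 can switch to B (7 → 8). Not NE.
(A, Right): Player 1 can switch to B (4 → 7). Not NE.
(B, Left): Player 1 gets 8, best alternative 7; Player 2 gets 8, best alternative 2. No profitable deviation — NE.
(B, Right): Player 2 can switch to Left (2 → 8). Not NE.

(B, Left)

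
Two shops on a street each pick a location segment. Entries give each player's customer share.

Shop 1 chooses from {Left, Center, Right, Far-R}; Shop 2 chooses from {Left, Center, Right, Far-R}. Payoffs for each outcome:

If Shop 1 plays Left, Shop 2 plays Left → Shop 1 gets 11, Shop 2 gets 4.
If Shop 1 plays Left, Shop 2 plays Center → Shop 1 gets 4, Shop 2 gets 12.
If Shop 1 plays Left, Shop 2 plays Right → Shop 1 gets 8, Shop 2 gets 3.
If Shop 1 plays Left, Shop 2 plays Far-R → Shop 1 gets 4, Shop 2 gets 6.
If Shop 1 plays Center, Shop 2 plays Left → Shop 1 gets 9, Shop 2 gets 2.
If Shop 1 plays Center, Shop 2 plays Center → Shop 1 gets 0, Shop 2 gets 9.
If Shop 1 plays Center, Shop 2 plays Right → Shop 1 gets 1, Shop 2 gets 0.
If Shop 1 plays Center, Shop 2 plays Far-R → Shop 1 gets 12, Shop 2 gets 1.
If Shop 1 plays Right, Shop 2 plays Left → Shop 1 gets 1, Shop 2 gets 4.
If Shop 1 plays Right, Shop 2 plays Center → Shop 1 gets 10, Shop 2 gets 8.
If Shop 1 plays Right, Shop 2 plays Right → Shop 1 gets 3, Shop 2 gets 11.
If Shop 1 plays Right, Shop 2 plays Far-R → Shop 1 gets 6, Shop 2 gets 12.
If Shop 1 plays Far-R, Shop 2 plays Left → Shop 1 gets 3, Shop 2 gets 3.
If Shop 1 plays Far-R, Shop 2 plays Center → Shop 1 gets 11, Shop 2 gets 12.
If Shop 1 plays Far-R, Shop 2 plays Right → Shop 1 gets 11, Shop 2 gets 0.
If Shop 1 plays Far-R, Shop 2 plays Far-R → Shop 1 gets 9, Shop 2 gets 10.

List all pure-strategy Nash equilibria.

For each player, find the best response to each opponent profile; mutual best responses are the pure NE.
Shop 1 against Left: payoffs 11, 9, 1, 3 → best response Left.
Shop 1 against Center: payoffs 4, 0, 10, 11 → best response Far-R.
Shop 1 against Right: payoffs 8, 1, 3, 11 → best response Far-R.
Shop 1 against Far-R: payoffs 4, 12, 6, 9 → best response Center.
Shop 2 against Left: payoffs 4, 12, 3, 6 → best response Center.
Shop 2 against Center: payoffs 2, 9, 0, 1 → best response Center.
Shop 2 against Right: payoffs 4, 8, 11, 12 → best response Far-R.
Shop 2 against Far-R: payoffs 3, 12, 0, 10 → best response Center.
Mutual best responses: (Far-R, Center).

The unique pure-strategy Nash equilibrium is (Far-R, Center).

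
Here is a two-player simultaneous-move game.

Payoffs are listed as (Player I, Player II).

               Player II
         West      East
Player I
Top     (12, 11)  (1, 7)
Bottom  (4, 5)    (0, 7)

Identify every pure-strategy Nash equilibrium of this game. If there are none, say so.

For each player, find the best response to each opponent profile; mutual best responses are the pure NE.
Player I against West: payoffs 12, 4 → best response Top.
Player I against East: payoffs 1, 0 → best response Top.
Player II against Top: payoffs 11, 7 → best response West.
Player II against Bottom: payoffs 5, 7 → best response East.
Mutual best responses: (Top, West).

Pure NE: (Top, West)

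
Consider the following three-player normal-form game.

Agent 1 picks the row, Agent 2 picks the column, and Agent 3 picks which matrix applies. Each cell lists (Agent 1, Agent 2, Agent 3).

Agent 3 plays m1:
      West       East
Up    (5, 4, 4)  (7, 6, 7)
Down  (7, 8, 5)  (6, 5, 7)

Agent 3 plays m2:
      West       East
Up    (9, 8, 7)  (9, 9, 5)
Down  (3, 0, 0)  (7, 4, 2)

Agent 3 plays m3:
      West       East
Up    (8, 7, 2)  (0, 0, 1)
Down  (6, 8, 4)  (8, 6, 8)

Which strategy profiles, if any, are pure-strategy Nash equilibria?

The pure Nash equilibria are (Up, East, m1) and (Down, West, m1).

(Up, West, m1): Agent 1 can switch to Down (5 → 7). Not NE.
(Up, West, m2): Agent 2 can switch to East (8 → 9). Not NE.
(Up, West, m3): Agent 3 can switch to m1 (2 → 4). Not NE.
(Up, East, m1): Agent 1 gets 7, best alternative 6; Agent 2 gets 6, best alternative 4; Agent 3 gets 7, best alternative 5. No profitable deviation — NE.
(Up, East, m2): Agent 3 can switch to m1 (5 → 7). Not NE.
(Up, East, m3): Agent 1 can switch to Down (0 → 8). Not NE.
(Down, West, m1): Agent 1 gets 7, best alternative 5; Agent 2 gets 8, best alternative 5; Agent 3 gets 5, best alternative 4. No profitable deviation — NE.
(Down, West, m2): Agent 1 can switch to Up (3 → 9). Not NE.
(Down, West, m3): Agent 1 can switch to Up (6 → 8). Not NE.
(Down, East, m1): Agent 1 can switch to Up (6 → 7). Not NE.
(The remaining 2 profiles each have a profitable deviation by the same check.)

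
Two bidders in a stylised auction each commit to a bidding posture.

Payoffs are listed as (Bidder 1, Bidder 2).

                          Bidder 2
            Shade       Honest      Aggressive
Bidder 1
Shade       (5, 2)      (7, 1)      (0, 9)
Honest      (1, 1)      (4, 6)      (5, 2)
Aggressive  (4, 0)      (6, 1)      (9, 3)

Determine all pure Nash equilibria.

(Shade, Shade): Bidder 2 can switch to Aggressive (2 → 9). Not NE.
(Shade, Honest): Bidder 2 can switch to Shade (1 → 2). Not NE.
(Shade, Aggressive): Bidder 1 can switch to Honest (0 → 5). Not NE.
(Honest, Shade): Bidder 1 can switch to Shade (1 → 5). Not NE.
(Honest, Honest): Bidder 1 can switch to Shade (4 → 7). Not NE.
(Honest, Aggressive): Bidder 1 can switch to Aggressive (5 → 9). Not NE.
(Aggressive, Shade): Bidder 1 can switch to Shade (4 → 5). Not NE.
(Aggressive, Honest): Bidder 1 can switch to Shade (6 → 7). Not NE.
(Aggressive, Aggressive): Bidder 1 gets 9, best alternative 5; Bidder 2 gets 3, best alternative 1. No profitable deviation — NE.

(Aggressive, Aggressive)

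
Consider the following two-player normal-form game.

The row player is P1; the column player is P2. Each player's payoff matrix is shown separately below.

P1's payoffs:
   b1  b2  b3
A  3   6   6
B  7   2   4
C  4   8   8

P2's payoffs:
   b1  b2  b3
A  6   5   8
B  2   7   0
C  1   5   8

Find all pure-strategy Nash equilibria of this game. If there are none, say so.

For each strategy profile, look for a profitable unilateral deviation.
(A, b1): P1 can switch to B (3 → 7). Not NE.
(A, b2): P1 can switch to C (6 → 8). Not NE.
(A, b3): P1 can switch to C (6 → 8). Not NE.
(B, b1): P2 can switch to b2 (2 → 7). Not NE.
(B, b2): P1 can switch to A (2 → 6). Not NE.
(B, b3): P1 can switch to A (4 → 6). Not NE.
(C, b1): P1 can switch to B (4 → 7). Not NE.
(C, b2): P2 can switch to b3 (5 → 8). Not NE.
(C, b3): P1 gets 8, best alternative 6; P2 gets 8, best alternative 5. No profitable deviation — NE.

(C, b3)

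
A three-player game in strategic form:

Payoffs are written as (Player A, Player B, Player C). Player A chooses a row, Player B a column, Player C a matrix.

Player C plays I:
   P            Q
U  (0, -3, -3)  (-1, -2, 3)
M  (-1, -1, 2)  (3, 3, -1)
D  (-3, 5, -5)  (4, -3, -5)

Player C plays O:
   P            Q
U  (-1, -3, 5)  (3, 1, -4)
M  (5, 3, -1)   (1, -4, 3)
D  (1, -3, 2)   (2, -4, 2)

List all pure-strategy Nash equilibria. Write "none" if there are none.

(U, P, I): Player B can switch to Q (-3 → -2). Not NE.
(U, P, O): Player A can switch to M (-1 → 5). Not NE.
(U, Q, I): Player A can switch to M (-1 → 3). Not NE.
(U, Q, O): Player C can switch to I (-4 → 3). Not NE.
(M, P, I): Player A can switch to U (-1 → 0). Not NE.
(M, P, O): Player C can switch to I (-1 → 2). Not NE.
(The remaining 6 profiles each have a profitable deviation by the same check.)

none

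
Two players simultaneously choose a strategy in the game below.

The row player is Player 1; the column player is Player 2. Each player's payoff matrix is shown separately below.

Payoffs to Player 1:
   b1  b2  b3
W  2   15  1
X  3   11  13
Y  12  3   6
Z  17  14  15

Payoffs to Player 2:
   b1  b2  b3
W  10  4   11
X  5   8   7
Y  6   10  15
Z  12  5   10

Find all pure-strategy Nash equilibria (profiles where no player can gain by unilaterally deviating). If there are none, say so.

(W, b1): Player 1 can switch to X (2 → 3). Not NE.
(W, b2): Player 2 can switch to b1 (4 → 10). Not NE.
(W, b3): Player 1 can switch to X (1 → 13). Not NE.
(X, b1): Player 1 can switch to Y (3 → 12). Not NE.
(X, b2): Player 1 can switch to W (11 → 15). Not NE.
(X, b3): Player 1 can switch to Z (13 → 15). Not NE.
(Z, b1): Player 1 gets 17, best alternative 12; Player 2 gets 12, best alternative 10. No profitable deviation — NE.
(The remaining 5 profiles each have a profitable deviation by the same check.)

(Z, b1)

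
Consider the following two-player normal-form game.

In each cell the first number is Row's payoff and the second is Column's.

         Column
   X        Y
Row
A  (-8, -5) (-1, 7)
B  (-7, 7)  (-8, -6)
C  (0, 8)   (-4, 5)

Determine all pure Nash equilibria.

Row against X: payoffs -8, -7, 0 → best response C.
Row against Y: payoffs -1, -8, -4 → best response A.
Column against A: payoffs -5, 7 → best response Y.
Column against B: payoffs 7, -6 → best response X.
Column against C: payoffs 8, 5 → best response X.
Mutual best responses: (A, Y); (C, X).

Pure-strategy Nash equilibria: (A, Y) and (C, X)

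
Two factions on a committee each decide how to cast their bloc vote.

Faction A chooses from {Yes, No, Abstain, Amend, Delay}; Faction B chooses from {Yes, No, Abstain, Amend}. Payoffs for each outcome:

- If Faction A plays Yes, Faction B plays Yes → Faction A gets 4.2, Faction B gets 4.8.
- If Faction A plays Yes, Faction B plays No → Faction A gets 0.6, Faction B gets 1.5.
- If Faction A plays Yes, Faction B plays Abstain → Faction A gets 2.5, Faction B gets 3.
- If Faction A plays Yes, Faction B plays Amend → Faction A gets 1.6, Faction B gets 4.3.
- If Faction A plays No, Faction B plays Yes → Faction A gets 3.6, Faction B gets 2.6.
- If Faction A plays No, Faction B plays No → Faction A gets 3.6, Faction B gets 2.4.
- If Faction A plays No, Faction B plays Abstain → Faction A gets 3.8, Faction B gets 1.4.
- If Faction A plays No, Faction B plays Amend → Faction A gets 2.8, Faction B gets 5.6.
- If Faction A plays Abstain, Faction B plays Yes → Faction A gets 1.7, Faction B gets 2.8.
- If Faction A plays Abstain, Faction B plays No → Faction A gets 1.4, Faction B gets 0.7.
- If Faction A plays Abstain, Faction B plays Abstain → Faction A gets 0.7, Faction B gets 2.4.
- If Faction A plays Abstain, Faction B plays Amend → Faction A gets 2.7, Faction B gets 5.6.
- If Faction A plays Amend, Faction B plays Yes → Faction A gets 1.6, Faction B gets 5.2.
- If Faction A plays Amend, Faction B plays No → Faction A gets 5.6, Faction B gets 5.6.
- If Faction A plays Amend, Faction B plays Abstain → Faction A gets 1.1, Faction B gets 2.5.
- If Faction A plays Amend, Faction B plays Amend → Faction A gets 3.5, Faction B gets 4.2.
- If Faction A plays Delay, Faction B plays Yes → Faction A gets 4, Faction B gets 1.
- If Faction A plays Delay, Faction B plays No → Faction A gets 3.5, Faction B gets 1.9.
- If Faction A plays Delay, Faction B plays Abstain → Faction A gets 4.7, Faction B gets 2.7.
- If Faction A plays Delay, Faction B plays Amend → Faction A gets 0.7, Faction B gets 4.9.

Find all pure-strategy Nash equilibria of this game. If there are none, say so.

The pure Nash equilibria are (Yes, Yes); (Amend, No).

For each strategy profile, look for a profitable unilateral deviation.
(Yes, Yes): Faction A gets 4.2, best alternative 4; Faction B gets 4.8, best alternative 4.3. No profitable deviation — NE.
(Yes, No): Faction A can switch to No (0.6 → 3.6). Not NE.
(Yes, Abstain): Faction A can switch to No (2.5 → 3.8). Not NE.
(Yes, Amend): Faction A can switch to No (1.6 → 2.8). Not NE.
(No, Yes): Faction A can switch to Yes (3.6 → 4.2). Not NE.
(No, No): Faction A can switch to Amend (3.6 → 5.6). Not NE.
(No, Abstain): Faction A can switch to Delay (3.8 → 4.7). Not NE.
(No, Amend): Faction A can switch to Amend (2.8 → 3.5). Not NE.
(Abstain, Yes): Faction A can switch to Yes (1.7 → 4.2). Not NE.
(Abstain, No): Faction A can switch to No (1.4 → 3.6). Not NE.
(Abstain, Abstain): Faction A can switch to Yes (0.7 → 2.5). Not NE.
(Abstain, Amend): Faction A can switch to No (2.7 → 2.8). Not NE.
(Amend, Yes): Faction A can switch to Yes (1.6 → 4.2). Not NE.
(Amend, No): Faction A gets 5.6, best alternative 3.6; Faction B gets 5.6, best alternative 5.2. No profitable deviation — NE.
(The remaining 6 profiles each have a profitable deviation by the same check.)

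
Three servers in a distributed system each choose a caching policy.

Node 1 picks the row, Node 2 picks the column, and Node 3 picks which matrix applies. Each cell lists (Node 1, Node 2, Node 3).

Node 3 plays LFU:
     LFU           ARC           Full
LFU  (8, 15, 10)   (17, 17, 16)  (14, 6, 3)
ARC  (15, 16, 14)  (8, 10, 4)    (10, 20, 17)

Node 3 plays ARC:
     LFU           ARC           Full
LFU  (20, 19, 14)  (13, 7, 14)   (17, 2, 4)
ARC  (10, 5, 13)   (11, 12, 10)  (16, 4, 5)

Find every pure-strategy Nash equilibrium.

(LFU, LFU, ARC); (LFU, ARC, LFU)

For each player, find the best response to each opponent profile; mutual best responses are the pure NE.
Node 1 against (LFU, LFU): payoffs 8, 15 → best response ARC.
Node 1 against (LFU, ARC): payoffs 20, 10 → best response LFU.
Node 1 against (ARC, LFU): payoffs 17, 8 → best response LFU.
Node 1 against (ARC, ARC): payoffs 13, 11 → best response LFU.
Node 1 against (Full, LFU): payoffs 14, 10 → best response LFU.
Node 1 against (Full, ARC): payoffs 17, 16 → best response LFU.
Node 2 against (LFU, LFU): payoffs 15, 17, 6 → best response ARC.
Node 2 against (LFU, ARC): payoffs 19, 7, 2 → best response LFU.
Node 2 against (ARC, LFU): payoffs 16, 10, 20 → best response Full.
Node 2 against (ARC, ARC): payoffs 5, 12, 4 → best response ARC.
Node 3 against (LFU, LFU): payoffs 10, 14 → best response ARC.
Node 3 against (LFU, ARC): payoffs 16, 14 → best response LFU.
Node 3 against (LFU, Full): payoffs 3, 4 → best response ARC.
Node 3 against (ARC, LFU): payoffs 14, 13 → best response LFU.
Node 3 against (ARC, ARC): payoffs 4, 10 → best response ARC.
Node 3 against (ARC, Full): payoffs 17, 5 → best response LFU.
Mutual best responses: (LFU, LFU, ARC); (LFU, ARC, LFU).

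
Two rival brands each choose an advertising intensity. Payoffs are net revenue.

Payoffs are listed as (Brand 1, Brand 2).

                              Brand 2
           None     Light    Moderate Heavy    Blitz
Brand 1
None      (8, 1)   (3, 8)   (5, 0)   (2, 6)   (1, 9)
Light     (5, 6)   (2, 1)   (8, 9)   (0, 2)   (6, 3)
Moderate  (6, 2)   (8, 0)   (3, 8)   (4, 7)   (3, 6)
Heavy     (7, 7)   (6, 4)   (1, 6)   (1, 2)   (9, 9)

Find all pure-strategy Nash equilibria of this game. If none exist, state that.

(None, None): Brand 2 can switch to Light (1 → 8). Not NE.
(None, Light): Brand 1 can switch to Moderate (3 → 8). Not NE.
(None, Moderate): Brand 1 can switch to Light (5 → 8). Not NE.
(None, Heavy): Brand 1 can switch to Moderate (2 → 4). Not NE.
(None, Blitz): Brand 1 can switch to Light (1 → 6). Not NE.
(Light, None): Brand 1 can switch to None (5 → 8). Not NE.
(Light, Light): Brand 1 can switch to None (2 → 3). Not NE.
(Light, Moderate): Brand 1 gets 8, best alternative 5; Brand 2 gets 9, best alternative 6. No profitable deviation — NE.
(Light, Heavy): Brand 1 can switch to None (0 → 2). Not NE.
(Light, Blitz): Brand 1 can switch to Heavy (6 → 9). Not NE.
(Moderate, None): Brand 1 can switch to None (6 → 8). Not NE.
(Moderate, Light): Brand 2 can switch to None (0 → 2). Not NE.
(Moderate, Moderate): Brand 1 can switch to None (3 → 5). Not NE.
(Heavy, Blitz): Brand 1 gets 9, best alternative 6; Brand 2 gets 9, best alternative 7. No profitable deviation — NE.
(The remaining 6 profiles each have a profitable deviation by the same check.)

(Light, Moderate), (Heavy, Blitz)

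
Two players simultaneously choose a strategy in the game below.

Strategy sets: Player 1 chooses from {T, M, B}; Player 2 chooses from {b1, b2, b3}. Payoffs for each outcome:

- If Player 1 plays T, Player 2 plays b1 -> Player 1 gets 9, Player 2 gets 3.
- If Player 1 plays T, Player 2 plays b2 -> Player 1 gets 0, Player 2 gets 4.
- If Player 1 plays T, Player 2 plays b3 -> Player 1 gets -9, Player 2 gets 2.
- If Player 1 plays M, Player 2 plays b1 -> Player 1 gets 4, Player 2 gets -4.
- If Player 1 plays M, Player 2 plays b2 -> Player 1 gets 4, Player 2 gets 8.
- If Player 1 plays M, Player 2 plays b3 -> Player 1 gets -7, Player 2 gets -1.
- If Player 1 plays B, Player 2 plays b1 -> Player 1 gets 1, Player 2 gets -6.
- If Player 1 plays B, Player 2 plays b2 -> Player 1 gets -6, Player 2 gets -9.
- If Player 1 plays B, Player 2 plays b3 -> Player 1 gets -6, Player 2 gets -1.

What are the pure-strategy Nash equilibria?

The pure Nash equilibria are (M, b2), (B, b3).

Mark each player's best response to every combination of opponents' strategies; a profile where every player is best-responding is a pure Nash equilibrium.
Player 1 against b1: payoffs 9, 4, 1 → best response T.
Player 1 against b2: payoffs 0, 4, -6 → best response M.
Player 1 against b3: payoffs -9, -7, -6 → best response B.
Player 2 against T: payoffs 3, 4, 2 → best response b2.
Player 2 against M: payoffs -4, 8, -1 → best response b2.
Player 2 against B: payoffs -6, -9, -1 → best response b3.
Mutual best responses: (M, b2); (B, b3).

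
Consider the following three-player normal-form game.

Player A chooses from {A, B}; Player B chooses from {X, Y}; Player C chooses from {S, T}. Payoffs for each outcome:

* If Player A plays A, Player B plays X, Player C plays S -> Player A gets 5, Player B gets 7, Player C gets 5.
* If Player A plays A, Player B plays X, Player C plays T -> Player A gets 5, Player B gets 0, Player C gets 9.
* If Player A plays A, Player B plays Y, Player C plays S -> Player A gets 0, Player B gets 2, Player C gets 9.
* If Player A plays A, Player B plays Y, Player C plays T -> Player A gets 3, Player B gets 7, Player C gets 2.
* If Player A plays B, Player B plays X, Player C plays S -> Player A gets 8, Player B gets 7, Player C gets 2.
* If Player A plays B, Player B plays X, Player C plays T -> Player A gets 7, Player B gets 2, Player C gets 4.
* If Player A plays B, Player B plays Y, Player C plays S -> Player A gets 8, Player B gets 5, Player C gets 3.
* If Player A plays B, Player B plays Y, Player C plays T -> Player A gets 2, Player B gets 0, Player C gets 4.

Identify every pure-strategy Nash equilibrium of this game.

(A, X, S): Player A can switch to B (5 → 8). Not NE.
(A, X, T): Player A can switch to B (5 → 7). Not NE.
(A, Y, S): Player A can switch to B (0 → 8). Not NE.
(A, Y, T): Player C can switch to S (2 → 9). Not NE.
(B, X, S): Player C can switch to T (2 → 4). Not NE.
(B, X, T): Player A gets 7, best alternative 5; Player B gets 2, best alternative 0; Player C gets 4, best alternative 2. No profitable deviation — NE.
(B, Y, S): Player B can switch to X (5 → 7). Not NE.
(B, Y, T): Player A can switch to A (2 → 3). Not NE.

The unique pure-strategy Nash equilibrium is (B, X, T).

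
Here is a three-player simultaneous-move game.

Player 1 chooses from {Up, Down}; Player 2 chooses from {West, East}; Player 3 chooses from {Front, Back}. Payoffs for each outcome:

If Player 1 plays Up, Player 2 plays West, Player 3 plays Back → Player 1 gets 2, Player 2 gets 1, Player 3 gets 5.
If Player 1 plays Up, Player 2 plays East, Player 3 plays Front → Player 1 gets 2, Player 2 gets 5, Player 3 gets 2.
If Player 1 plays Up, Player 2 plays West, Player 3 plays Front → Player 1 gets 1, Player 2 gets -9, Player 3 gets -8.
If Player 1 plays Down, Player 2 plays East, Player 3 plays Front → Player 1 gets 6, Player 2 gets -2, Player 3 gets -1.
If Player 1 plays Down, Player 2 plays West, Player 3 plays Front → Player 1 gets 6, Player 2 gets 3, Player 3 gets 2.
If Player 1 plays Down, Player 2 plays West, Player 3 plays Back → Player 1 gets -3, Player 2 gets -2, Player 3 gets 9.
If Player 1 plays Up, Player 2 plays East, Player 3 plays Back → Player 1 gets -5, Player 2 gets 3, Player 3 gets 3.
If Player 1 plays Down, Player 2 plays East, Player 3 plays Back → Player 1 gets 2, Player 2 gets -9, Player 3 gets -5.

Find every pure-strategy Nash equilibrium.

Player 1 against (West, Front): payoffs 1, 6 → best response Down.
Player 1 against (West, Back): payoffs 2, -3 → best response Up.
Player 1 against (East, Front): payoffs 2, 6 → best response Down.
Player 1 against (East, Back): payoffs -5, 2 → best response Down.
Player 2 against (Up, Front): payoffs -9, 5 → best response East.
Player 2 against (Up, Back): payoffs 1, 3 → best response East.
Player 2 against (Down, Front): payoffs 3, -2 → best response West.
Player 2 against (Down, Back): payoffs -2, -9 → best response West.
Player 3 against (Up, West): payoffs -8, 5 → best response Back.
Player 3 against (Up, East): payoffs 2, 3 → best response Back.
Player 3 against (Down, West): payoffs 2, 9 → best response Back.
Player 3 against (Down, East): payoffs -1, -5 → best response Front.
No profile is a mutual best response for all players.

This game has no pure Nash equilibrium.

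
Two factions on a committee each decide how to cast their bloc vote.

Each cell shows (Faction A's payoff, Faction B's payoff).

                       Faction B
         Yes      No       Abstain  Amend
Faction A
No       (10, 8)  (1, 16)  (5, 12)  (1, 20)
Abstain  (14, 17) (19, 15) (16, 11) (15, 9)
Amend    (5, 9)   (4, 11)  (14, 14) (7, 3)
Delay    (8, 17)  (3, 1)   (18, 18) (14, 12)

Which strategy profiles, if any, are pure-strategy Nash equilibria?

The pure Nash equilibria are (Abstain, Yes); (Delay, Abstain).

Faction A against Yes: payoffs 10, 14, 5, 8 → best response Abstain.
Faction A against No: payoffs 1, 19, 4, 3 → best response Abstain.
Faction A against Abstain: payoffs 5, 16, 14, 18 → best response Delay.
Faction A against Amend: payoffs 1, 15, 7, 14 → best response Abstain.
Faction B against No: payoffs 8, 16, 12, 20 → best response Amend.
Faction B against Abstain: payoffs 17, 15, 11, 9 → best response Yes.
Faction B against Amend: payoffs 9, 11, 14, 3 → best response Abstain.
Faction B against Delay: payoffs 17, 1, 18, 12 → best response Abstain.
Mutual best responses: (Abstain, Yes); (Delay, Abstain).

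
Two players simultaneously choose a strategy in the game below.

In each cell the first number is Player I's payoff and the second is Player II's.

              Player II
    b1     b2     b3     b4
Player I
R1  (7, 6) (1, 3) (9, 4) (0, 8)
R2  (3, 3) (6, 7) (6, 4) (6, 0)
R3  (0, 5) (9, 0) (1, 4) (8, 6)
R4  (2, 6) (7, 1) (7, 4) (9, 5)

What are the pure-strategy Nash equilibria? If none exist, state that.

No pure-strategy Nash equilibrium.

Check each profile: it is a Nash equilibrium iff no player can strictly gain by switching unilaterally.
(R1, b1): Player II can switch to b4 (6 → 8). Not NE.
(R1, b2): Player I can switch to R2 (1 → 6). Not NE.
(R1, b3): Player II can switch to b1 (4 → 6). Not NE.
(R1, b4): Player I can switch to R2 (0 → 6). Not NE.
(R2, b1): Player I can switch to R1 (3 → 7). Not NE.
(R2, b2): Player I can switch to R3 (6 → 9). Not NE.
(R2, b3): Player I can switch to R1 (6 → 9). Not NE.
(R2, b4): Player I can switch to R3 (6 → 8). Not NE.
(R3, b1): Player I can switch to R1 (0 → 7). Not NE.
(R3, b2): Player II can switch to b1 (0 → 5). Not NE.
(The remaining 6 profiles each have a profitable deviation by the same check.)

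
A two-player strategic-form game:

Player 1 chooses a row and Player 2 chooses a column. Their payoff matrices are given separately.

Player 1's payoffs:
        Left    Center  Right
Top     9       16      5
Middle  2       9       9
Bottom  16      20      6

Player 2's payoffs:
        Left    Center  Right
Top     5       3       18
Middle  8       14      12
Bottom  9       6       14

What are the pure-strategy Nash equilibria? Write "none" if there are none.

Check each profile: it is a Nash equilibrium iff no player can strictly gain by switching unilaterally.
(Top, Left): Player 1 can switch to Bottom (9 → 16). Not NE.
(Top, Center): Player 1 can switch to Bottom (16 → 20). Not NE.
(Top, Right): Player 1 can switch to Middle (5 → 9). Not NE.
(Middle, Left): Player 1 can switch to Top (2 → 9). Not NE.
(Middle, Center): Player 1 can switch to Top (9 → 16). Not NE.
(Middle, Right): Player 2 can switch to Center (12 → 14). Not NE.
(Bottom, Left): Player 2 can switch to Right (9 → 14). Not NE.
(Bottom, Center): Player 2 can switch to Left (6 → 9). Not NE.
(The remaining 1 profile has a profitable deviation by the same check.)

none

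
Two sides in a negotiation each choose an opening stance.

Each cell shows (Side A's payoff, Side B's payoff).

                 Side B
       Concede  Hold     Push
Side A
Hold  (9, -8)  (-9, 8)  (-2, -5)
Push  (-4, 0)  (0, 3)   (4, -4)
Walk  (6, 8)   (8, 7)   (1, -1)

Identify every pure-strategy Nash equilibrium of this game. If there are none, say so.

Check each profile: it is a Nash equilibrium iff no player can strictly gain by switching unilaterally.
(Hold, Concede): Side B can switch to Hold (-8 → 8). Not NE.
(Hold, Hold): Side A can switch to Push (-9 → 0). Not NE.
(Hold, Push): Side A can switch to Push (-2 → 4). Not NE.
(Push, Concede): Side A can switch to Hold (-4 → 9). Not NE.
(Push, Hold): Side A can switch to Walk (0 → 8). Not NE.
(Push, Push): Side B can switch to Concede (-4 → 0). Not NE.
(Walk, Concede): Side A can switch to Hold (6 → 9). Not NE.
(Walk, Hold): Side B can switch to Concede (7 → 8). Not NE.
(Walk, Push): Side A can switch to Push (1 → 4). Not NE.

There is no pure-strategy Nash equilibrium.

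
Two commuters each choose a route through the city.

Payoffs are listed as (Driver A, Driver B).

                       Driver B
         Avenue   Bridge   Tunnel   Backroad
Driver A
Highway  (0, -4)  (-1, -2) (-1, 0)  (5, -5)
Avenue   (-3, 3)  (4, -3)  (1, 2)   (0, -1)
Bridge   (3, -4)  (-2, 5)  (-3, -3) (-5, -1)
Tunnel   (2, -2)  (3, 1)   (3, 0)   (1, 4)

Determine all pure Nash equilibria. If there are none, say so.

No pure-strategy Nash equilibrium.

(Highway, Avenue): Driver A can switch to Bridge (0 → 3). Not NE.
(Highway, Bridge): Driver A can switch to Avenue (-1 → 4). Not NE.
(Highway, Tunnel): Driver A can switch to Avenue (-1 → 1). Not NE.
(Highway, Backroad): Driver B can switch to Avenue (-5 → -4). Not NE.
(Avenue, Avenue): Driver A can switch to Highway (-3 → 0). Not NE.
(Avenue, Bridge): Driver B can switch to Avenue (-3 → 3). Not NE.
(The remaining 10 profiles each have a profitable deviation by the same check.)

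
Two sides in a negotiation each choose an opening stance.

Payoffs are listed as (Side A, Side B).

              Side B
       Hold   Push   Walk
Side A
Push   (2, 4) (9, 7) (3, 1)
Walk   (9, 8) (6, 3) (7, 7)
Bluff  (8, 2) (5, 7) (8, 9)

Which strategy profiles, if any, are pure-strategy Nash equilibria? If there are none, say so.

For each player, find the best response to each opponent profile; mutual best responses are the pure NE.
Side A against Hold: payoffs 2, 9, 8 → best response Walk.
Side A against Push: payoffs 9, 6, 5 → best response Push.
Side A against Walk: payoffs 3, 7, 8 → best response Bluff.
Side B against Push: payoffs 4, 7, 1 → best response Push.
Side B against Walk: payoffs 8, 3, 7 → best response Hold.
Side B against Bluff: payoffs 2, 7, 9 → best response Walk.
Mutual best responses: (Push, Push); (Walk, Hold); (Bluff, Walk).

(Push, Push) and (Walk, Hold) and (Bluff, Walk)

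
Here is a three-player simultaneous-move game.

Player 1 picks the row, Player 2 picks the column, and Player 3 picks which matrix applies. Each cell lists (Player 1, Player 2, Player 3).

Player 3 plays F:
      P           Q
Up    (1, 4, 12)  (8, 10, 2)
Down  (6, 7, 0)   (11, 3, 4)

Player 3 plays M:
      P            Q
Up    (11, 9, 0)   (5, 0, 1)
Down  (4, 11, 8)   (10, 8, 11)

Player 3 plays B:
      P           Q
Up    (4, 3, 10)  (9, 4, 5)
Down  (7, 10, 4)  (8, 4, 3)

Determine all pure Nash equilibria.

Player 1 against (P, F): payoffs 1, 6 → best response Down.
Player 1 against (P, M): payoffs 11, 4 → best response Up.
Player 1 against (P, B): payoffs 4, 7 → best response Down.
Player 1 against (Q, F): payoffs 8, 11 → best response Down.
Player 1 against (Q, M): payoffs 5, 10 → best response Down.
Player 1 against (Q, B): payoffs 9, 8 → best response Up.
Player 2 against (Up, F): payoffs 4, 10 → best response Q.
Player 2 against (Up, M): payoffs 9, 0 → best response P.
Player 2 against (Up, B): payoffs 3, 4 → best response Q.
Player 2 against (Down, F): payoffs 7, 3 → best response P.
Player 2 against (Down, M): payoffs 11, 8 → best response P.
Player 2 against (Down, B): payoffs 10, 4 → best response P.
Player 3 against (Up, P): payoffs 12, 0, 10 → best response F.
Player 3 against (Up, Q): payoffs 2, 1, 5 → best response B.
Player 3 against (Down, P): payoffs 0, 8, 4 → best response M.
Player 3 against (Down, Q): payoffs 4, 11, 3 → best response M.
Mutual best responses: (Up, Q, B).

The unique pure-strategy Nash equilibrium is (Up, Q, B).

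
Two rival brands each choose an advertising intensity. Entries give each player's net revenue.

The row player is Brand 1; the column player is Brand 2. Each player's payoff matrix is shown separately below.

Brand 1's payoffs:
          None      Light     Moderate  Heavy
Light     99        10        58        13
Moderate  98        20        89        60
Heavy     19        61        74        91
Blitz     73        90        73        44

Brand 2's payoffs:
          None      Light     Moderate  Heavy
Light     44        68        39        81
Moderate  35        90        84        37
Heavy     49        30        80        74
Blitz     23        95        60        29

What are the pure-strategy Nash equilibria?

The unique pure-strategy Nash equilibrium is (Blitz, Light).

Brand 1 against None: payoffs 99, 98, 19, 73 → best response Light.
Brand 1 against Light: payoffs 10, 20, 61, 90 → best response Blitz.
Brand 1 against Moderate: payoffs 58, 89, 74, 73 → best response Moderate.
Brand 1 against Heavy: payoffs 13, 60, 91, 44 → best response Heavy.
Brand 2 against Light: payoffs 44, 68, 39, 81 → best response Heavy.
Brand 2 against Moderate: payoffs 35, 90, 84, 37 → best response Light.
Brand 2 against Heavy: payoffs 49, 30, 80, 74 → best response Moderate.
Brand 2 against Blitz: payoffs 23, 95, 60, 29 → best response Light.
Mutual best responses: (Blitz, Light).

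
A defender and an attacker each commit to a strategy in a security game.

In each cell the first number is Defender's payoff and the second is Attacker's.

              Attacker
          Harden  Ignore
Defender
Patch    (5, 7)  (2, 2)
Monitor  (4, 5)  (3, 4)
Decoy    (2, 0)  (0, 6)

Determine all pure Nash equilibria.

Defender against Harden: payoffs 5, 4, 2 → best response Patch.
Defender against Ignore: payoffs 2, 3, 0 → best response Monitor.
Attacker against Patch: payoffs 7, 2 → best response Harden.
Attacker against Monitor: payoffs 5, 4 → best response Harden.
Attacker against Decoy: payoffs 0, 6 → best response Ignore.
Mutual best responses: (Patch, Harden).

(Patch, Harden)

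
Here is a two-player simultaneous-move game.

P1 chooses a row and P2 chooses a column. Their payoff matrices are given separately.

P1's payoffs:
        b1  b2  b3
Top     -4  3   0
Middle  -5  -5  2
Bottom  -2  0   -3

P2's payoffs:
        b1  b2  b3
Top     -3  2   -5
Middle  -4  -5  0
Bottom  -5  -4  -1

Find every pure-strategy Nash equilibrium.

(Top, b1): P1 can switch to Bottom (-4 → -2). Not NE.
(Top, b2): P1 gets 3, best alternative 0; P2 gets 2, best alternative -3. No profitable deviation — NE.
(Top, b3): P1 can switch to Middle (0 → 2). Not NE.
(Middle, b1): P1 can switch to Top (-5 → -4). Not NE.
(Middle, b2): P1 can switch to Top (-5 → 3). Not NE.
(Middle, b3): P1 gets 2, best alternative 0; P2 gets 0, best alternative -4. No profitable deviation — NE.
(Bottom, b1): P2 can switch to b2 (-5 → -4). Not NE.
(Bottom, b2): P1 can switch to Top (0 → 3). Not NE.
(Bottom, b3): P1 can switch to Top (-3 → 0). Not NE.

(Top, b2), (Middle, b3)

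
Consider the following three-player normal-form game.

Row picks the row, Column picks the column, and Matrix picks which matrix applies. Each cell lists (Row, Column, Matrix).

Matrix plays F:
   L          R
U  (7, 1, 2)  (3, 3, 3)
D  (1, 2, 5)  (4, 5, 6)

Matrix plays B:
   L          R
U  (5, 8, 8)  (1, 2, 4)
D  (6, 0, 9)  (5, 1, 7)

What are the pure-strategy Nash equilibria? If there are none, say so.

The unique pure-strategy Nash equilibrium is (D, R, B).

Row against (L, F): payoffs 7, 1 → best response U.
Row against (L, B): payoffs 5, 6 → best response D.
Row against (R, F): payoffs 3, 4 → best response D.
Row against (R, B): payoffs 1, 5 → best response D.
Column against (U, F): payoffs 1, 3 → best response R.
Column against (U, B): payoffs 8, 2 → best response L.
Column against (D, F): payoffs 2, 5 → best response R.
Column against (D, B): payoffs 0, 1 → best response R.
Matrix against (U, L): payoffs 2, 8 → best response B.
Matrix against (U, R): payoffs 3, 4 → best response B.
Matrix against (D, L): payoffs 5, 9 → best response B.
Matrix against (D, R): payoffs 6, 7 → best response B.
Mutual best responses: (D, R, B).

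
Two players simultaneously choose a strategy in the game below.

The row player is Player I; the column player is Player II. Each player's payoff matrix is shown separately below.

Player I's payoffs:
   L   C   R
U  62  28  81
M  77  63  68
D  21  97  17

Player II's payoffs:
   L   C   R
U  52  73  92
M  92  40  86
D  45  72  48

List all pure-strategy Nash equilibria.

Player I against L: payoffs 62, 77, 21 → best response M.
Player I against C: payoffs 28, 63, 97 → best response D.
Player I against R: payoffs 81, 68, 17 → best response U.
Player II against U: payoffs 52, 73, 92 → best response R.
Player II against M: payoffs 92, 40, 86 → best response L.
Player II against D: payoffs 45, 72, 48 → best response C.
Mutual best responses: (U, R); (M, L); (D, C).

The pure Nash equilibria are (U, R); (M, L); (D, C).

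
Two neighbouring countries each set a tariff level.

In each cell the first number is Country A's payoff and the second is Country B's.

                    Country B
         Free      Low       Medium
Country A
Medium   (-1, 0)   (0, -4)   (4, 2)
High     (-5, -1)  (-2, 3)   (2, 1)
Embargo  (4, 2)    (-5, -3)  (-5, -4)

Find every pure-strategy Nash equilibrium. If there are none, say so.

(Medium, Medium); (Embargo, Free)

For each strategy profile, look for a profitable unilateral deviation.
(Medium, Free): Country A can switch to Embargo (-1 → 4). Not NE.
(Medium, Low): Country B can switch to Free (-4 → 0). Not NE.
(Medium, Medium): Country A gets 4, best alternative 2; Country B gets 2, best alternative 0. No profitable deviation — NE.
(High, Free): Country A can switch to Medium (-5 → -1). Not NE.
(High, Low): Country A can switch to Medium (-2 → 0). Not NE.
(High, Medium): Country A can switch to Medium (2 → 4). Not NE.
(Embargo, Free): Country A gets 4, best alternative -1; Country B gets 2, best alternative -3. No profitable deviation — NE.
(Embargo, Low): Country A can switch to Medium (-5 → 0). Not NE.
(The remaining 1 profile has a profitable deviation by the same check.)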